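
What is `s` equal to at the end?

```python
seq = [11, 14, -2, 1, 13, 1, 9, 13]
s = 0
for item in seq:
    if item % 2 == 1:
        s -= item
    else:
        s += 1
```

item=11: odd, s = 0-11 = -11
item=14: not odd, s = (-11)+1 = -10
item=-2: not odd, s = (-10)+1 = -9
item=1: odd, s = (-9)-1 = -10
item=13: odd, s = (-10)-13 = -23
item=1: odd, s = (-23)-1 = -24
item=9: odd, s = (-24)-9 = -33
item=13: odd, s = (-33)-13 = -46

-46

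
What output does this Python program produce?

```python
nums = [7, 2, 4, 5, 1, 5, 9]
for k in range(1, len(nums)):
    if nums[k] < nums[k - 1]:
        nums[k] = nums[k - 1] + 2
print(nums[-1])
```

19

k=1: 2<7, nums[1] = 7+2 = 9 → [7, 9, 4, 5, 1, 5, 9]
k=2: 4<9, nums[2] = 9+2 = 11 → [7, 9, 11, 5, 1, 5, 9]
k=3: 5<11, nums[3] = 11+2 = 13 → [7, 9, 11, 13, 1, 5, 9]
k=4: 1<13, nums[4] = 13+2 = 15 → [7, 9, 11, 13, 15, 5, 9]
k=5: 5<15, nums[5] = 15+2 = 17 → [7, 9, 11, 13, 15, 17, 9]
k=6: 9<17, nums[6] = 17+2 = 19 → [7, 9, 11, 13, 15, 17, 19]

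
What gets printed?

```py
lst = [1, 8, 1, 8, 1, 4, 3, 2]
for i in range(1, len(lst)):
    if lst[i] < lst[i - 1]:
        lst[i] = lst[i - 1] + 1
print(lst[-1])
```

14

i=1: 8>=1, unchanged → [1, 8, 1, 8, 1, 4, 3, 2]
i=2: 1<8, lst[2] = 8+1 = 9 → [1, 8, 9, 8, 1, 4, 3, 2]
i=3: 8<9, lst[3] = 9+1 = 10 → [1, 8, 9, 10, 1, 4, 3, 2]
i=4: 1<10, lst[4] = 10+1 = 11 → [1, 8, 9, 10, 11, 4, 3, 2]
i=5: 4<11, lst[5] = 11+1 = 12 → [1, 8, 9, 10, 11, 12, 3, 2]
i=6: 3<12, lst[6] = 12+1 = 13 → [1, 8, 9, 10, 11, 12, 13, 2]
i=7: 2<13, lst[7] = 13+1 = 14 → [1, 8, 9, 10, 11, 12, 13, 14]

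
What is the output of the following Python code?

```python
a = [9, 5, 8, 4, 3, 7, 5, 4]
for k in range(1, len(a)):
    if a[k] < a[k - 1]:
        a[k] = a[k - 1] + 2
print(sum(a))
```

128

k=1: 5<9, a[1] = 9+2 = 11 → [9, 11, 8, 4, 3, 7, 5, 4]
k=2: 8<11, a[2] = 11+2 = 13 → [9, 11, 13, 4, 3, 7, 5, 4]
k=3: 4<13, a[3] = 13+2 = 15 → [9, 11, 13, 15, 3, 7, 5, 4]
k=4: 3<15, a[4] = 15+2 = 17 → [9, 11, 13, 15, 17, 7, 5, 4]
k=5: 7<17, a[5] = 17+2 = 19 → [9, 11, 13, 15, 17, 19, 5, 4]
k=6: 5<19, a[6] = 19+2 = 21 → [9, 11, 13, 15, 17, 19, 21, 4]
k=7: 4<21, a[7] = 21+2 = 23 → [9, 11, 13, 15, 17, 19, 21, 23]
sum = 128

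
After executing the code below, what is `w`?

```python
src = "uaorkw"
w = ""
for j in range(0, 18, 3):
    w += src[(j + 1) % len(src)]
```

'akakak'

j=0: add src[1]='a' → 'a'
j=3: add src[4]='k' → 'ak'
j=6: add src[1]='a' → 'aka'
j=9: add src[4]='k' → 'akak'
j=12: add src[1]='a' → 'akaka'
j=15: add src[4]='k' → 'akakak'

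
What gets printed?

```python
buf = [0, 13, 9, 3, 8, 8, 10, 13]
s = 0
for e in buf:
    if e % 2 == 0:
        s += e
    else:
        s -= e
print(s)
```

-12

e=0: even, s = 0+0 = 0
e=13: not even, s = 0-13 = -13
e=9: not even, s = (-13)-9 = -22
e=3: not even, s = (-22)-3 = -25
e=8: even, s = (-25)+8 = -17
e=8: even, s = (-17)+8 = -9
e=10: even, s = (-9)+10 = 1
e=13: not even, s = 1-13 = -12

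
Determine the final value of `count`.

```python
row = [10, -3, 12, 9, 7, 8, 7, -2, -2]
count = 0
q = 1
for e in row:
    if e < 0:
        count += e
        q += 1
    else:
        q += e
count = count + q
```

e=10: not <0; q=11
e=-3: <0, count = 0+(-3) = -3; q=12
e=12: not <0; q=24
e=9: not <0; q=33
e=7: not <0; q=40
e=8: not <0; q=48
e=7: not <0; q=55
e=-2: <0, count = (-3)+(-2) = -5; q=56
e=-2: <0, count = (-5)+(-2) = -7; q=57
count+q = (-7)+57 = 50

50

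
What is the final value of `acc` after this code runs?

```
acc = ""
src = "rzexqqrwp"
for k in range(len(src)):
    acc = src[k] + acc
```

'pwrqqxezr'

k=0: prepend 'r' → 'r'
k=1: prepend 'z' → 'zr'
k=2: prepend 'e' → 'ezr'
k=3: prepend 'x' → 'xezr'
k=4: prepend 'q' → 'qxezr'
k=5: prepend 'q' → 'qqxezr'
k=6: prepend 'r' → 'rqqxezr'
k=7: prepend 'w' → 'wrqqxezr'
k=8: prepend 'p' → 'pwrqqxezr'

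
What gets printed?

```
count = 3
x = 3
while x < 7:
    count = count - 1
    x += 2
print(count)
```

x=3: count = 3-1 = 2
x=5: count = 2-1 = 1

1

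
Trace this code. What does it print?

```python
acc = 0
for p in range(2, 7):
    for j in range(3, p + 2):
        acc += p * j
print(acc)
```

p=2,j=3: acc = 0+6 = 6
p=3,j=3: acc = 6+9 = 15
p=3,j=4: acc = 15+12 = 27
p=4,j=3: acc = 27+12 = 39
p=4,j=4: acc = 39+16 = 55
p=4,j=5: acc = 55+20 = 75
p=5,j=3: acc = 75+15 = 90
p=5,j=4: acc = 90+20 = 110
p=5,j=5: acc = 110+25 = 135
p=5,j=6: acc = 135+30 = 165
p=6,j=3: acc = 165+18 = 183
p=6,j=4: acc = 183+24 = 207
p=6,j=5: acc = 207+30 = 237
p=6,j=6: acc = 237+36 = 273
p=6,j=7: acc = 273+42 = 315

315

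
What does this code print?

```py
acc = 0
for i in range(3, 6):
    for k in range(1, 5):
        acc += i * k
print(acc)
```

i=3,k=1: acc = 0+3 = 3
i=3,k=2: acc = 3+6 = 9
i=3,k=3: acc = 9+9 = 18
i=3,k=4: acc = 18+12 = 30
i=4,k=1: acc = 30+4 = 34
i=4,k=2: acc = 34+8 = 42
i=4,k=3: acc = 42+12 = 54
i=4,k=4: acc = 54+16 = 70
i=5,k=1: acc = 70+5 = 75
i=5,k=2: acc = 75+10 = 85
i=5,k=3: acc = 85+15 = 100
i=5,k=4: acc = 100+20 = 120

120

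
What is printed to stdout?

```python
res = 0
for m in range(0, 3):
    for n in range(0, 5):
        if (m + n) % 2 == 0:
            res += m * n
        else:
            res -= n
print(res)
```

2

m=0,n=0: even sum, res = 0+0 = 0
m=0,n=1: odd sum, res = 0-1 = -1
m=0,n=2: even sum, res = (-1)+0 = -1
m=0,n=3: odd sum, res = (-1)-3 = -4
m=0,n=4: even sum, res = (-4)+0 = -4
m=1,n=0: odd sum, res = (-4)-0 = -4
m=1,n=1: even sum, res = (-4)+1 = -3
m=1,n=2: odd sum, res = (-3)-2 = -5
m=1,n=3: even sum, res = (-5)+3 = -2
m=1,n=4: odd sum, res = (-2)-4 = -6
m=2,n=0: even sum, res = (-6)+0 = -6
m=2,n=1: odd sum, res = (-6)-1 = -7
m=2,n=2: even sum, res = (-7)+4 = -3
m=2,n=3: odd sum, res = (-3)-3 = -6
m=2,n=4: even sum, res = (-6)+8 = 2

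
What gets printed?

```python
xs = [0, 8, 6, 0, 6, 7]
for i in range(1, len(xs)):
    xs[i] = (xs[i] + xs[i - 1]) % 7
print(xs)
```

[0, 1, 0, 0, 6, 6]

i=1: xs[1] = (8+0)%7 = 1 → [0, 1, 6, 0, 6, 7]
i=2: xs[2] = (6+1)%7 = 0 → [0, 1, 0, 0, 6, 7]
i=3: xs[3] = (0+0)%7 = 0 → [0, 1, 0, 0, 6, 7]
i=4: xs[4] = (6+0)%7 = 6 → [0, 1, 0, 0, 6, 7]
i=5: xs[5] = (7+6)%7 = 6 → [0, 1, 0, 0, 6, 6]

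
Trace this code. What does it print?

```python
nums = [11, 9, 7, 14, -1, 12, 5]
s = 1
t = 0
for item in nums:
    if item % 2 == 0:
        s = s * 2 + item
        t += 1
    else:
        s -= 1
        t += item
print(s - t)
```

item=11: not even, s = 1-1 = 0; t=11
item=9: not even, s = 0-1 = -1; t=20
item=7: not even, s = (-1)-1 = -2; t=27
item=14: even, s = (-2)*2+14 = 10; t=28
item=-1: not even, s = 10-1 = 9; t=27
item=12: even, s = 9*2+12 = 30; t=28
item=5: not even, s = 30-1 = 29; t=33
s-t = 29-33 = -4

-4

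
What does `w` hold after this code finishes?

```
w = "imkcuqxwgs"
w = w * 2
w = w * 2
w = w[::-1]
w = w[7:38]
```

repeat ×2 → 'imkcuqxwgsimkcuqxwgs'
repeat ×2 → 'imkcuqxwgsimkcuqxwgsimkcuqxwgsimkcuqxwgs'
reverse → 'sgwxquckmisgwxquckmisgwxquckmisgwxquckmi'
slice [7:38] → 'kmisgwxquckmisgwxquckmisgwxquck'

'kmisgwxquckmisgwxquckmisgwxquck'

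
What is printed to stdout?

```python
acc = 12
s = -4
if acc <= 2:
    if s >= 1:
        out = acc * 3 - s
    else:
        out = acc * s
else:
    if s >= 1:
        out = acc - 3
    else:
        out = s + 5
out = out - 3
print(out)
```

acc=12, s=-4
acc <= 2 is False; s >= 1 is False
→ out = s + 5 = 1
out = 1-3 = -2

-2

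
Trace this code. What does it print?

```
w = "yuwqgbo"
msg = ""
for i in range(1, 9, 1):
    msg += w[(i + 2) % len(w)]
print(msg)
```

qgboyuwq

i=1: add w[3]='q' → 'q'
i=2: add w[4]='g' → 'qg'
i=3: add w[5]='b' → 'qgb'
i=4: add w[6]='o' → 'qgbo'
i=5: add w[0]='y' → 'qgboy'
i=6: add w[1]='u' → 'qgboyu'
i=7: add w[2]='w' → 'qgboyuw'
i=8: add w[3]='q' → 'qgboyuwq'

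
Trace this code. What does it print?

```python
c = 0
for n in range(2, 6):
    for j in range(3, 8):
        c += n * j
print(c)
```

n=2,j=3: c = 0+6 = 6
n=2,j=4: c = 6+8 = 14
n=2,j=5: c = 14+10 = 24
n=2,j=6: c = 24+12 = 36
n=2,j=7: c = 36+14 = 50
n=3,j=3: c = 50+9 = 59
n=3,j=4: c = 59+12 = 71
n=3,j=5: c = 71+15 = 86
n=3,j=6: c = 86+18 = 104
n=3,j=7: c = 104+21 = 125
n=4,j=3: c = 125+12 = 137
n=4,j=4: c = 137+16 = 153
n=4,j=5: c = 153+20 = 173
n=4,j=6: c = 173+24 = 197
n=4,j=7: c = 197+28 = 225
n=5,j=3: c = 225+15 = 240
n=5,j=4: c = 240+20 = 260
n=5,j=5: c = 260+25 = 285
n=5,j=6: c = 285+30 = 315
n=5,j=7: c = 315+35 = 350

350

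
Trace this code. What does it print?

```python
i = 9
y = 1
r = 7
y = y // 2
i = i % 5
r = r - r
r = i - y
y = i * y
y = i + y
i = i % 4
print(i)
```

0

y = 1//2 = 0
i = 9%5 = 4
r = 7-7 = 0
r = 4-0 = 4
y = 4*0 = 0
y = 4+0 = 4
i = 4%4 = 0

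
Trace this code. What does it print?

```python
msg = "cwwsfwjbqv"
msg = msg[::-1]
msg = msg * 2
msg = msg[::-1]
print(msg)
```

reverse → 'vqbjwfswwc'
repeat ×2 → 'vqbjwfswwcvqbjwfswwc'
reverse → 'cwwsfwjbqvcwwsfwjbqv'

cwwsfwjbqvcwwsfwjbqv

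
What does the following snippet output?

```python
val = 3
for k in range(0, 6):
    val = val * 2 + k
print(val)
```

k=0: val = 3*2+0 = 6
k=1: val = 6*2+1 = 13
k=2: val = 13*2+2 = 28
k=3: val = 28*2+3 = 59
k=4: val = 59*2+4 = 122
k=5: val = 122*2+5 = 249

249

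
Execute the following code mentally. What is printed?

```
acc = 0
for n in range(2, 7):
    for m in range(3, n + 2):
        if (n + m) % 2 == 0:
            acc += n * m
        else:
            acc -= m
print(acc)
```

n=2,m=3: odd sum, acc = 0-3 = -3
n=3,m=3: even sum, acc = (-3)+9 = 6
n=3,m=4: odd sum, acc = 6-4 = 2
n=4,m=3: odd sum, acc = 2-3 = -1
n=4,m=4: even sum, acc = (-1)+16 = 15
n=4,m=5: odd sum, acc = 15-5 = 10
n=5,m=3: even sum, acc = 10+15 = 25
n=5,m=4: odd sum, acc = 25-4 = 21
n=5,m=5: even sum, acc = 21+25 = 46
n=5,m=6: odd sum, acc = 46-6 = 40
n=6,m=3: odd sum, acc = 40-3 = 37
n=6,m=4: even sum, acc = 37+24 = 61
n=6,m=5: odd sum, acc = 61-5 = 56
n=6,m=6: even sum, acc = 56+36 = 92
n=6,m=7: odd sum, acc = 92-7 = 85

85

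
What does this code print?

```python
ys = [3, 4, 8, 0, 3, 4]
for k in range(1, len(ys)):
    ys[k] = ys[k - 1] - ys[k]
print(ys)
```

[3, -1, -9, -9, -12, -16]

k=1: ys[1] = 3-4 = -1 → [3, -1, 8, 0, 3, 4]
k=2: ys[2] = (-1)-8 = -9 → [3, -1, -9, 0, 3, 4]
k=3: ys[3] = (-9)-0 = -9 → [3, -1, -9, -9, 3, 4]
k=4: ys[4] = (-9)-3 = -12 → [3, -1, -9, -9, -12, 4]
k=5: ys[5] = (-12)-4 = -16 → [3, -1, -9, -9, -12, -16]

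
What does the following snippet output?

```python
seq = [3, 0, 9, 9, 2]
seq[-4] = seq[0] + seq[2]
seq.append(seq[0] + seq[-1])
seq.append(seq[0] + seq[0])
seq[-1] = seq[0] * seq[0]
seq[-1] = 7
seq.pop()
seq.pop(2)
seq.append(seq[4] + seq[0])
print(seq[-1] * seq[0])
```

24

seq[-4] = seq[0]+seq[2] = 3+9 = 12 → [3, 12, 9, 9, 2]
append seq[0]+seq[-1] = 3+2 = 5 → [3, 12, 9, 9, 2, 5]
append seq[0]+seq[0] = 3+3 = 6 → [3, 12, 9, 9, 2, 5, 6]
seq[-1] = seq[0]*seq[0] = 3*3 = 9 → [3, 12, 9, 9, 2, 5, 9]
seq[-1] = 7 → [3, 12, 9, 9, 2, 5, 7]
pop() removes 7 → [3, 12, 9, 9, 2, 5]
pop(2) removes 9 → [3, 12, 9, 2, 5]
append seq[4]+seq[0] = 5+3 = 8 → [3, 12, 9, 2, 5, 8]
seq[-1]*seq[0] = 8*3 = 24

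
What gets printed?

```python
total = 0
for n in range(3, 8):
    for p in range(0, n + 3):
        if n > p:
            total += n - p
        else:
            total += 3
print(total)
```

n=3,p=0: 3>0, total = 0+3 = 3
n=3,p=1: 3>1, total = 3+2 = 5
n=3,p=2: 3>2, total = 5+1 = 6
n=3,p=3: not 3>3, total = 6+3 = 9
n=3,p=4: not 3>4, total = 9+3 = 12
n=3,p=5: not 3>5, total = 12+3 = 15
n=4,p=0: 4>0, total = 15+4 = 19
n=4,p=1: 4>1, total = 19+3 = 22
n=4,p=2: 4>2, total = 22+2 = 24
n=4,p=3: 4>3, total = 24+1 = 25
n=4,p=4: not 4>4, total = 25+3 = 28
n=4,p=5: not 4>5, total = 28+3 = 31
n=4,p=6: not 4>6, total = 31+3 = 34
n=5,p=0: 5>0, total = 34+5 = 39
n=5,p=1: 5>1, total = 39+4 = 43
n=5,p=2: 5>2, total = 43+3 = 46
n=5,p=3: 5>3, total = 46+2 = 48
n=5,p=4: 5>4, total = 48+1 = 49
n=5,p=5: not 5>5, total = 49+3 = 52
n=5,p=6: not 5>6, total = 52+3 = 55
n=5,p=7: not 5>7, total = 55+3 = 58
n=6,p=0: 6>0, total = 58+6 = 64
n=6,p=1: 6>1, total = 64+5 = 69
n=6,p=2: 6>2, total = 69+4 = 73
n=6,p=3: 6>3, total = 73+3 = 76
n=6,p=4: 6>4, total = 76+2 = 78
n=6,p=5: 6>5, total = 78+1 = 79
n=6,p=6: not 6>6, total = 79+3 = 82
n=6,p=7: not 6>7, total = 82+3 = 85
n=6,p=8: not 6>8, total = 85+3 = 88
n=7,p=0: 7>0, total = 88+7 = 95
n=7,p=1: 7>1, total = 95+6 = 101
n=7,p=2: 7>2, total = 101+5 = 106
n=7,p=3: 7>3, total = 106+4 = 110
n=7,p=4: 7>4, total = 110+3 = 113
n=7,p=5: 7>5, total = 113+2 = 115
n=7,p=6: 7>6, total = 115+1 = 116
n=7,p=7: not 7>7, total = 116+3 = 119
n=7,p=8: not 7>8, total = 119+3 = 122
n=7,p=9: not 7>9, total = 122+3 = 125

125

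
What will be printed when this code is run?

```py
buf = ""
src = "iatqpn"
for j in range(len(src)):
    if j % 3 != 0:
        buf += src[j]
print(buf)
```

j=0: skip
j=1: add 'a' → 'a'
j=2: add 't' → 'at'
j=3: skip
j=4: add 'p' → 'atp'
j=5: add 'n' → 'atpn'

atpn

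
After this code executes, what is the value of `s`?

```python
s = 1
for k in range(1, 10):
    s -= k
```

-44

k=1: s = 1-1 = 0
k=2: s = 0-2 = -2
k=3: s = (-2)-3 = -5
k=4: s = (-5)-4 = -9
k=5: s = (-9)-5 = -14
k=6: s = (-14)-6 = -20
k=7: s = (-20)-7 = -27
k=8: s = (-27)-8 = -35
k=9: s = (-35)-9 = -44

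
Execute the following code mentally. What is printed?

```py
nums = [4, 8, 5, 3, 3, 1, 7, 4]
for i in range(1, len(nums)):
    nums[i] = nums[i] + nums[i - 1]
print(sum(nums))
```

166

i=1: nums[1] = 8+4 = 12 → [4, 12, 5, 3, 3, 1, 7, 4]
i=2: nums[2] = 5+12 = 17 → [4, 12, 17, 3, 3, 1, 7, 4]
i=3: nums[3] = 3+17 = 20 → [4, 12, 17, 20, 3, 1, 7, 4]
i=4: nums[4] = 3+20 = 23 → [4, 12, 17, 20, 23, 1, 7, 4]
i=5: nums[5] = 1+23 = 24 → [4, 12, 17, 20, 23, 24, 7, 4]
i=6: nums[6] = 7+24 = 31 → [4, 12, 17, 20, 23, 24, 31, 4]
i=7: nums[7] = 4+31 = 35 → [4, 12, 17, 20, 23, 24, 31, 35]
sum = 166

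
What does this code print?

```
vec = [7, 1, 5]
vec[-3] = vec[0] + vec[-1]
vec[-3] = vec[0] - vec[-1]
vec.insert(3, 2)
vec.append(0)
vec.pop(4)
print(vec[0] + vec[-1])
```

9

vec[-3] = vec[0]+vec[-1] = 7+5 = 12 → [12, 1, 5]
vec[-3] = vec[0]-vec[-1] = 12-5 = 7 → [7, 1, 5]
insert 2 at 3 → [7, 1, 5, 2]
append 0 → [7, 1, 5, 2, 0]
pop(4) removes 0 → [7, 1, 5, 2]
vec[0]+vec[-1] = 7+2 = 9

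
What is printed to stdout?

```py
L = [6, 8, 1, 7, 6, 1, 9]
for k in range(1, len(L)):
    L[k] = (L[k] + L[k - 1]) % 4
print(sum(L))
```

k=1: L[1] = (8+6)%4 = 2 → [6, 2, 1, 7, 6, 1, 9]
k=2: L[2] = (1+2)%4 = 3 → [6, 2, 3, 7, 6, 1, 9]
k=3: L[3] = (7+3)%4 = 2 → [6, 2, 3, 2, 6, 1, 9]
k=4: L[4] = (6+2)%4 = 0 → [6, 2, 3, 2, 0, 1, 9]
k=5: L[5] = (1+0)%4 = 1 → [6, 2, 3, 2, 0, 1, 9]
k=6: L[6] = (9+1)%4 = 2 → [6, 2, 3, 2, 0, 1, 2]
sum = 16

16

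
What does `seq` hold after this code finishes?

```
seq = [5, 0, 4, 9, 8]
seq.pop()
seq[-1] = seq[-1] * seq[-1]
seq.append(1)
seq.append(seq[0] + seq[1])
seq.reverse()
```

[5, 1, 81, 4, 0, 5]

pop() removes 8 → [5, 0, 4, 9]
seq[-1] = seq[-1]*seq[-1] = 9*9 = 81 → [5, 0, 4, 81]
append 1 → [5, 0, 4, 81, 1]
append seq[0]+seq[1] = 5+0 = 5 → [5, 0, 4, 81, 1, 5]
reverse → [5, 1, 81, 4, 0, 5]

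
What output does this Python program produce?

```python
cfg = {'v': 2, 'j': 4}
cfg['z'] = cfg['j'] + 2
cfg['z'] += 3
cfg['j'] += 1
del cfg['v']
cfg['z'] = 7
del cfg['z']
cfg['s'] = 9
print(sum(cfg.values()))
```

cfg['z'] = cfg['j']+2 = 6 → {'v': 2, 'j': 4, 'z': 6}
cfg['z'] = 6+3 = 9 → {'v': 2, 'j': 4, 'z': 9}
cfg['j'] = 4+1 = 5 → {'v': 2, 'j': 5, 'z': 9}
del 'v' → {'j': 5, 'z': 9}
cfg['z'] = 7 → {'j': 5, 'z': 7}
del 'z' → {'j': 5}
cfg['s'] = 9 → {'j': 5, 's': 9}
sum of values = 14

14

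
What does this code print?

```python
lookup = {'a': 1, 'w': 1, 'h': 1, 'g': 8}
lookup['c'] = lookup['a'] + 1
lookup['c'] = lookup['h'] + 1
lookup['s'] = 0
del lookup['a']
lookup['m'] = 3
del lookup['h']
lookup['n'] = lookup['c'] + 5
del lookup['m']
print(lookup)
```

lookup['c'] = lookup['a']+1 = 2 → {'a': 1, 'w': 1, 'h': 1, 'g': 8, 'c': 2}
lookup['c'] = lookup['h']+1 = 2 → {'a': 1, 'w': 1, 'h': 1, 'g': 8, 'c': 2}
lookup['s'] = 0 → {'a': 1, 'w': 1, 'h': 1, 'g': 8, 'c': 2, 's': 0}
del 'a' → {'w': 1, 'h': 1, 'g': 8, 'c': 2, 's': 0}
lookup['m'] = 3 → {'w': 1, 'h': 1, 'g': 8, 'c': 2, 's': 0, 'm': 3}
del 'h' → {'w': 1, 'g': 8, 'c': 2, 's': 0, 'm': 3}
lookup['n'] = lookup['c']+5 = 7 → {'w': 1, 'g': 8, 'c': 2, 's': 0, 'm': 3, 'n': 7}
del 'm' → {'w': 1, 'g': 8, 'c': 2, 's': 0, 'n': 7}

{'w': 1, 'g': 8, 'c': 2, 's': 0, 'n': 7}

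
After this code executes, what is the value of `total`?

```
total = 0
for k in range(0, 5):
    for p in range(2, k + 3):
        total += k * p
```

k=0,p=2: total = 0+0 = 0
k=1,p=2: total = 0+2 = 2
k=1,p=3: total = 2+3 = 5
k=2,p=2: total = 5+4 = 9
k=2,p=3: total = 9+6 = 15
k=2,p=4: total = 15+8 = 23
k=3,p=2: total = 23+6 = 29
k=3,p=3: total = 29+9 = 38
k=3,p=4: total = 38+12 = 50
k=3,p=5: total = 50+15 = 65
k=4,p=2: total = 65+8 = 73
k=4,p=3: total = 73+12 = 85
k=4,p=4: total = 85+16 = 101
k=4,p=5: total = 101+20 = 121
k=4,p=6: total = 121+24 = 145

145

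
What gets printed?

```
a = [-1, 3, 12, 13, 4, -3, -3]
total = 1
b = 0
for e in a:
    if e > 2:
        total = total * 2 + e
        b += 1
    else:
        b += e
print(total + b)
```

e=-1: not >2; b=-1
e=3: >2, total = 1*2+3 = 5; b=0
e=12: >2, total = 5*2+12 = 22; b=1
e=13: >2, total = 22*2+13 = 57; b=2
e=4: >2, total = 57*2+4 = 118; b=3
e=-3: not >2; b=0
e=-3: not >2; b=-3
total+b = 118+(-3) = 115

115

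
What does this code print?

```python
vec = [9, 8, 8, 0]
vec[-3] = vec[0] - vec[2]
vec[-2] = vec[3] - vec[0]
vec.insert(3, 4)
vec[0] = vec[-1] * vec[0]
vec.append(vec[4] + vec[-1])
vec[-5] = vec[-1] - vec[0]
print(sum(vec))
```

-5

vec[-3] = vec[0]-vec[2] = 9-8 = 1 → [9, 1, 8, 0]
vec[-2] = vec[3]-vec[0] = 0-9 = -9 → [9, 1, -9, 0]
insert 4 at 3 → [9, 1, -9, 4, 0]
vec[0] = vec[-1]*vec[0] = 0*9 = 0 → [0, 1, -9, 4, 0]
append vec[4]+vec[-1] = 0+0 = 0 → [0, 1, -9, 4, 0, 0]
vec[-5] = vec[-1]-vec[0] = 0-0 = 0 → [0, 0, -9, 4, 0, 0]
sum = -5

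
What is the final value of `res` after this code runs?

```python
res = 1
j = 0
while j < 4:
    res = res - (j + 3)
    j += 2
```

-7

j=0: res = 1-3 = -2
j=2: res = (-2)-5 = -7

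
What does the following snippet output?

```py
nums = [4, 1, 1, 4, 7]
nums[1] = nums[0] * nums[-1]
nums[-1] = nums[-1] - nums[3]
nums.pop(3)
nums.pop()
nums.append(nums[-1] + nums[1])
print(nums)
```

nums[1] = nums[0]*nums[-1] = 4*7 = 28 → [4, 28, 1, 4, 7]
nums[-1] = nums[-1]-nums[3] = 7-4 = 3 → [4, 28, 1, 4, 3]
pop(3) removes 4 → [4, 28, 1, 3]
pop() removes 3 → [4, 28, 1]
append nums[-1]+nums[1] = 1+28 = 29 → [4, 28, 1, 29]

[4, 28, 1, 29]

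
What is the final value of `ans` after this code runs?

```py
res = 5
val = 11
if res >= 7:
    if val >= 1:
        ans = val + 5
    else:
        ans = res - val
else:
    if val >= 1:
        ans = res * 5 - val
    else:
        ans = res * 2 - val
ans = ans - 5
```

res=5, val=11
res >= 7 is False; val >= 1 is True
→ ans = res * 5 - val = 14
ans = 14-5 = 9

9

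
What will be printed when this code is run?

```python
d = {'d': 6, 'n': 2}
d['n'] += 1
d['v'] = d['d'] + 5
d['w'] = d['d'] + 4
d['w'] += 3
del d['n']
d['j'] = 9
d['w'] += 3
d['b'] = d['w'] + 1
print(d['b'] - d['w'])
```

1

d['n'] = 2+1 = 3 → {'d': 6, 'n': 3}
d['v'] = d['d']+5 = 11 → {'d': 6, 'n': 3, 'v': 11}
d['w'] = d['d']+4 = 10 → {'d': 6, 'n': 3, 'v': 11, 'w': 10}
d['w'] = 10+3 = 13 → {'d': 6, 'n': 3, 'v': 11, 'w': 13}
del 'n' → {'d': 6, 'v': 11, 'w': 13}
d['j'] = 9 → {'d': 6, 'v': 11, 'w': 13, 'j': 9}
d['w'] = 13+3 = 16 → {'d': 6, 'v': 11, 'w': 16, 'j': 9}
d['b'] = d['w']+1 = 17 → {'d': 6, 'v': 11, 'w': 16, 'j': 9, 'b': 17}
d['b']-d['w'] = 17-16 = 1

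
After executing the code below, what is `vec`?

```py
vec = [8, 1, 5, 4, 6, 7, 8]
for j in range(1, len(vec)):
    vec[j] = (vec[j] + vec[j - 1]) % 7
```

j=1: vec[1] = (1+8)%7 = 2 → [8, 2, 5, 4, 6, 7, 8]
j=2: vec[2] = (5+2)%7 = 0 → [8, 2, 0, 4, 6, 7, 8]
j=3: vec[3] = (4+0)%7 = 4 → [8, 2, 0, 4, 6, 7, 8]
j=4: vec[4] = (6+4)%7 = 3 → [8, 2, 0, 4, 3, 7, 8]
j=5: vec[5] = (7+3)%7 = 3 → [8, 2, 0, 4, 3, 3, 8]
j=6: vec[6] = (8+3)%7 = 4 → [8, 2, 0, 4, 3, 3, 4]

[8, 2, 0, 4, 3, 3, 4]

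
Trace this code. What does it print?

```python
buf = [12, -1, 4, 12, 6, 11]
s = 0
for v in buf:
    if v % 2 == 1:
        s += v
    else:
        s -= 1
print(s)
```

v=12: not odd, s = 0-1 = -1
v=-1: odd, s = (-1)+(-1) = -2
v=4: not odd, s = (-2)-1 = -3
v=12: not odd, s = (-3)-1 = -4
v=6: not odd, s = (-4)-1 = -5
v=11: odd, s = (-5)+11 = 6

6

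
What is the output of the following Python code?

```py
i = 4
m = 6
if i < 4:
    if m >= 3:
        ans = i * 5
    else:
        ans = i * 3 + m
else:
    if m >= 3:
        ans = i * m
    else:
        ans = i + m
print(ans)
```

i=4, m=6
i < 4 is False; m >= 3 is True
→ ans = i * m = 24

24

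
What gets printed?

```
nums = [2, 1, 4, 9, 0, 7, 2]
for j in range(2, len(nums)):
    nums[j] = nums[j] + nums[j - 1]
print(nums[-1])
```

j=2: nums[2] = 4+1 = 5 → [2, 1, 5, 9, 0, 7, 2]
j=3: nums[3] = 9+5 = 14 → [2, 1, 5, 14, 0, 7, 2]
j=4: nums[4] = 0+14 = 14 → [2, 1, 5, 14, 14, 7, 2]
j=5: nums[5] = 7+14 = 21 → [2, 1, 5, 14, 14, 21, 2]
j=6: nums[6] = 2+21 = 23 → [2, 1, 5, 14, 14, 21, 23]

23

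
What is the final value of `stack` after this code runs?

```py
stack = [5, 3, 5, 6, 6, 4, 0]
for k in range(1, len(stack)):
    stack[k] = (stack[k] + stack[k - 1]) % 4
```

[5, 0, 1, 3, 1, 1, 1]

k=1: stack[1] = (3+5)%4 = 0 → [5, 0, 5, 6, 6, 4, 0]
k=2: stack[2] = (5+0)%4 = 1 → [5, 0, 1, 6, 6, 4, 0]
k=3: stack[3] = (6+1)%4 = 3 → [5, 0, 1, 3, 6, 4, 0]
k=4: stack[4] = (6+3)%4 = 1 → [5, 0, 1, 3, 1, 4, 0]
k=5: stack[5] = (4+1)%4 = 1 → [5, 0, 1, 3, 1, 1, 0]
k=6: stack[6] = (0+1)%4 = 1 → [5, 0, 1, 3, 1, 1, 1]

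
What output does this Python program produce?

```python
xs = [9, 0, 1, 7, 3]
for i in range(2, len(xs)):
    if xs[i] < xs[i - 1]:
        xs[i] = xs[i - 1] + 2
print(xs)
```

[9, 0, 1, 7, 9]

i=2: 1>=0, unchanged → [9, 0, 1, 7, 3]
i=3: 7>=1, unchanged → [9, 0, 1, 7, 3]
i=4: 3<7, xs[4] = 7+2 = 9 → [9, 0, 1, 7, 9]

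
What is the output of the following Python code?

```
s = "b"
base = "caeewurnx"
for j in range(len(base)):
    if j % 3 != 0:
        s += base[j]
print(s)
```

j=0: skip
j=1: add 'a' → 'ba'
j=2: add 'e' → 'bae'
j=3: skip
j=4: add 'w' → 'baew'
j=5: add 'u' → 'baewu'
j=6: skip
j=7: add 'n' → 'baewun'
j=8: add 'x' → 'baewunx'

baewunx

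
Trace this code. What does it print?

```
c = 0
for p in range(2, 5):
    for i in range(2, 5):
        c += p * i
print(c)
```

p=2,i=2: c = 0+4 = 4
p=2,i=3: c = 4+6 = 10
p=2,i=4: c = 10+8 = 18
p=3,i=2: c = 18+6 = 24
p=3,i=3: c = 24+9 = 33
p=3,i=4: c = 33+12 = 45
p=4,i=2: c = 45+8 = 53
p=4,i=3: c = 53+12 = 65
p=4,i=4: c = 65+16 = 81

81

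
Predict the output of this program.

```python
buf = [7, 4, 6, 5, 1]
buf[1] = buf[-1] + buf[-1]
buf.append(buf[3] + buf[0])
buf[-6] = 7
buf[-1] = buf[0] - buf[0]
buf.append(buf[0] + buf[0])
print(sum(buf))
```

35

buf[1] = buf[-1]+buf[-1] = 1+1 = 2 → [7, 2, 6, 5, 1]
append buf[3]+buf[0] = 5+7 = 12 → [7, 2, 6, 5, 1, 12]
buf[-6] = 7 → [7, 2, 6, 5, 1, 12]
buf[-1] = buf[0]-buf[0] = 7-7 = 0 → [7, 2, 6, 5, 1, 0]
append buf[0]+buf[0] = 7+7 = 14 → [7, 2, 6, 5, 1, 0, 14]
sum = 35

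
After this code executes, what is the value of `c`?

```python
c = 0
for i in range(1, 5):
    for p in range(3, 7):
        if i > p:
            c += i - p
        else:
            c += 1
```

i=1,p=3: not 1>3, c = 0+1 = 1
i=1,p=4: not 1>4, c = 1+1 = 2
i=1,p=5: not 1>5, c = 2+1 = 3
i=1,p=6: not 1>6, c = 3+1 = 4
i=2,p=3: not 2>3, c = 4+1 = 5
i=2,p=4: not 2>4, c = 5+1 = 6
i=2,p=5: not 2>5, c = 6+1 = 7
i=2,p=6: not 2>6, c = 7+1 = 8
i=3,p=3: not 3>3, c = 8+1 = 9
i=3,p=4: not 3>4, c = 9+1 = 10
i=3,p=5: not 3>5, c = 10+1 = 11
i=3,p=6: not 3>6, c = 11+1 = 12
i=4,p=3: 4>3, c = 12+1 = 13
i=4,p=4: not 4>4, c = 13+1 = 14
i=4,p=5: not 4>5, c = 14+1 = 15
i=4,p=6: not 4>6, c = 15+1 = 16

16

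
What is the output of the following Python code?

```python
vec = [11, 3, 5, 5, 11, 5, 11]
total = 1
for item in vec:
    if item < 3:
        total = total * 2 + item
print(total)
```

item=11: not <3
item=3: not <3
item=5: not <3
item=5: not <3
item=11: not <3
item=5: not <3
item=11: not <3

1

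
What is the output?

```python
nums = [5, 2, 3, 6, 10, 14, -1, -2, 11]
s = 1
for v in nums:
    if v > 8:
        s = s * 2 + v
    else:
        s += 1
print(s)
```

123

v=5: not >8, s = 1+1 = 2
v=2: not >8, s = 2+1 = 3
v=3: not >8, s = 3+1 = 4
v=6: not >8, s = 4+1 = 5
v=10: >8, s = 5*2+10 = 20
v=14: >8, s = 20*2+14 = 54
v=-1: not >8, s = 54+1 = 55
v=-2: not >8, s = 55+1 = 56
v=11: >8, s = 56*2+11 = 123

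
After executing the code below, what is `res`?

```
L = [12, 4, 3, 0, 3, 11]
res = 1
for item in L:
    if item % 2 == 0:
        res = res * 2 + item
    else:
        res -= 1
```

item=12: even, res = 1*2+12 = 14
item=4: even, res = 14*2+4 = 32
item=3: not even, res = 32-1 = 31
item=0: even, res = 31*2+0 = 62
item=3: not even, res = 62-1 = 61
item=11: not even, res = 61-1 = 60

60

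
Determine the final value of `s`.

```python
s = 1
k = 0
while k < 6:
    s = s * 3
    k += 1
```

729

k=0: s = 1*3 = 3
k=1: s = 3*3 = 9
k=2: s = 9*3 = 27
k=3: s = 27*3 = 81
k=4: s = 81*3 = 243
k=5: s = 243*3 = 729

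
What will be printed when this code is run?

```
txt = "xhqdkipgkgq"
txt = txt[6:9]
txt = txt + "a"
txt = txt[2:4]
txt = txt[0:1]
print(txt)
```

k

slice [6:9] → 'pgk'
+ 'a' → 'pgka'
slice [2:4] → 'ka'
slice [0:1] → 'k'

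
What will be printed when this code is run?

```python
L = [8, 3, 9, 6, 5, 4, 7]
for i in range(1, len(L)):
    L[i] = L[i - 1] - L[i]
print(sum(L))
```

-61

i=1: L[1] = 8-3 = 5 → [8, 5, 9, 6, 5, 4, 7]
i=2: L[2] = 5-9 = -4 → [8, 5, -4, 6, 5, 4, 7]
i=3: L[3] = (-4)-6 = -10 → [8, 5, -4, -10, 5, 4, 7]
i=4: L[4] = (-10)-5 = -15 → [8, 5, -4, -10, -15, 4, 7]
i=5: L[5] = (-15)-4 = -19 → [8, 5, -4, -10, -15, -19, 7]
i=6: L[6] = (-19)-7 = -26 → [8, 5, -4, -10, -15, -19, -26]
sum = -61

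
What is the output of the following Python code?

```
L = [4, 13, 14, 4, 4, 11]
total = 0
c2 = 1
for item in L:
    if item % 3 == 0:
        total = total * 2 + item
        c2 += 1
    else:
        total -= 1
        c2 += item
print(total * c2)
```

-306

item=4: not %3==0, total = 0-1 = -1; c2=5
item=13: not %3==0, total = (-1)-1 = -2; c2=18
item=14: not %3==0, total = (-2)-1 = -3; c2=32
item=4: not %3==0, total = (-3)-1 = -4; c2=36
item=4: not %3==0, total = (-4)-1 = -5; c2=40
item=11: not %3==0, total = (-5)-1 = -6; c2=51
total*c2 = (-6)*51 = -306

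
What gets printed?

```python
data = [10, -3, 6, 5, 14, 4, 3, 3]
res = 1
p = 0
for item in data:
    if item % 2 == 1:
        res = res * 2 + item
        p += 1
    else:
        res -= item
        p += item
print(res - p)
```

-297

item=10: not odd, res = 1-10 = -9; p=10
item=-3: odd, res = (-9)*2+(-3) = -21; p=11
item=6: not odd, res = (-21)-6 = -27; p=17
item=5: odd, res = (-27)*2+5 = -49; p=18
item=14: not odd, res = (-49)-14 = -63; p=32
item=4: not odd, res = (-63)-4 = -67; p=36
item=3: odd, res = (-67)*2+3 = -131; p=37
item=3: odd, res = (-131)*2+3 = -259; p=38
res-p = (-259)-38 = -297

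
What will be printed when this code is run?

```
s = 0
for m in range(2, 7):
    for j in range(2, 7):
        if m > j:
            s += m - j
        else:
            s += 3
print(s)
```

m=2,j=2: not 2>2, s = 0+3 = 3
m=2,j=3: not 2>3, s = 3+3 = 6
m=2,j=4: not 2>4, s = 6+3 = 9
m=2,j=5: not 2>5, s = 9+3 = 12
m=2,j=6: not 2>6, s = 12+3 = 15
m=3,j=2: 3>2, s = 15+1 = 16
m=3,j=3: not 3>3, s = 16+3 = 19
m=3,j=4: not 3>4, s = 19+3 = 22
m=3,j=5: not 3>5, s = 22+3 = 25
m=3,j=6: not 3>6, s = 25+3 = 28
m=4,j=2: 4>2, s = 28+2 = 30
m=4,j=3: 4>3, s = 30+1 = 31
m=4,j=4: not 4>4, s = 31+3 = 34
m=4,j=5: not 4>5, s = 34+3 = 37
m=4,j=6: not 4>6, s = 37+3 = 40
m=5,j=2: 5>2, s = 40+3 = 43
m=5,j=3: 5>3, s = 43+2 = 45
m=5,j=4: 5>4, s = 45+1 = 46
m=5,j=5: not 5>5, s = 46+3 = 49
m=5,j=6: not 5>6, s = 49+3 = 52
m=6,j=2: 6>2, s = 52+4 = 56
m=6,j=3: 6>3, s = 56+3 = 59
m=6,j=4: 6>4, s = 59+2 = 61
m=6,j=5: 6>5, s = 61+1 = 62
m=6,j=6: not 6>6, s = 62+3 = 65

65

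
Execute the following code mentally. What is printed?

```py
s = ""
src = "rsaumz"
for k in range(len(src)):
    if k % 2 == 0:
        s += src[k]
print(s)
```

ram

k=0: add 'r' → 'r'
k=1: skip
k=2: add 'a' → 'ra'
k=3: skip
k=4: add 'm' → 'ram'
k=5: skip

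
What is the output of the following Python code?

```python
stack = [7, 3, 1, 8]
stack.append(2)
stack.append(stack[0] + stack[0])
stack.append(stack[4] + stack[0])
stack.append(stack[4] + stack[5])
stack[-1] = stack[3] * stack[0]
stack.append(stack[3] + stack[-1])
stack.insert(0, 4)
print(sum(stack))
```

append 2 → [7, 3, 1, 8, 2]
append stack[0]+stack[0] = 7+7 = 14 → [7, 3, 1, 8, 2, 14]
append stack[4]+stack[0] = 2+7 = 9 → [7, 3, 1, 8, 2, 14, 9]
append stack[4]+stack[5] = 2+14 = 16 → [7, 3, 1, 8, 2, 14, 9, 16]
stack[-1] = stack[3]*stack[0] = 8*7 = 56 → [7, 3, 1, 8, 2, 14, 9, 56]
append stack[3]+stack[-1] = 8+56 = 64 → [7, 3, 1, 8, 2, 14, 9, 56, 64]
insert 4 at 0 → [4, 7, 3, 1, 8, 2, 14, 9, 56, 64]
sum = 168

168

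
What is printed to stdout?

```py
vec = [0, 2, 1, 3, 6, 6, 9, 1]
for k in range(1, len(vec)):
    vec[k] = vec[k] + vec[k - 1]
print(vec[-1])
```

k=1: vec[1] = 2+0 = 2 → [0, 2, 1, 3, 6, 6, 9, 1]
k=2: vec[2] = 1+2 = 3 → [0, 2, 3, 3, 6, 6, 9, 1]
k=3: vec[3] = 3+3 = 6 → [0, 2, 3, 6, 6, 6, 9, 1]
k=4: vec[4] = 6+6 = 12 → [0, 2, 3, 6, 12, 6, 9, 1]
k=5: vec[5] = 6+12 = 18 → [0, 2, 3, 6, 12, 18, 9, 1]
k=6: vec[6] = 9+18 = 27 → [0, 2, 3, 6, 12, 18, 27, 1]
k=7: vec[7] = 1+27 = 28 → [0, 2, 3, 6, 12, 18, 27, 28]

28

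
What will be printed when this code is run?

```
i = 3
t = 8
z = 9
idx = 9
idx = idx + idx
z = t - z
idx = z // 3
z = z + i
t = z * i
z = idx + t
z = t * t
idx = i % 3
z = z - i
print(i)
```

3

idx = 9+9 = 18
z = 8-9 = -1
idx = (-1)//3 = -1
z = (-1)+3 = 2
t = 2*3 = 6
z = (-1)+6 = 5
z = 6*6 = 36
idx = 3%3 = 0
z = 36-3 = 33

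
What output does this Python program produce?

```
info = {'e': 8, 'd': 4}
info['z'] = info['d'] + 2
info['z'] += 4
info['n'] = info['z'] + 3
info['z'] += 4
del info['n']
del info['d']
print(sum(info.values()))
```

22

info['z'] = info['d']+2 = 6 → {'e': 8, 'd': 4, 'z': 6}
info['z'] = 6+4 = 10 → {'e': 8, 'd': 4, 'z': 10}
info['n'] = info['z']+3 = 13 → {'e': 8, 'd': 4, 'z': 10, 'n': 13}
info['z'] = 10+4 = 14 → {'e': 8, 'd': 4, 'z': 14, 'n': 13}
del 'n' → {'e': 8, 'd': 4, 'z': 14}
del 'd' → {'e': 8, 'z': 14}
sum of values = 22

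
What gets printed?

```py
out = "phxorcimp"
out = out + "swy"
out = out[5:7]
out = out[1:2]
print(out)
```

i

+ 'swy' → 'phxorcimpswy'
slice [5:7] → 'ci'
slice [1:2] → 'i'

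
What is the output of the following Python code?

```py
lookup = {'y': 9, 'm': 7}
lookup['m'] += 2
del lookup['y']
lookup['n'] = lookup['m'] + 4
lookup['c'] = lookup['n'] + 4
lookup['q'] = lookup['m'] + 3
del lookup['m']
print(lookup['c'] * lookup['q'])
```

lookup['m'] = 7+2 = 9 → {'y': 9, 'm': 9}
del 'y' → {'m': 9}
lookup['n'] = lookup['m']+4 = 13 → {'m': 9, 'n': 13}
lookup['c'] = lookup['n']+4 = 17 → {'m': 9, 'n': 13, 'c': 17}
lookup['q'] = lookup['m']+3 = 12 → {'m': 9, 'n': 13, 'c': 17, 'q': 12}
del 'm' → {'n': 13, 'c': 17, 'q': 12}
lookup['c']*lookup['q'] = 17*12 = 204

204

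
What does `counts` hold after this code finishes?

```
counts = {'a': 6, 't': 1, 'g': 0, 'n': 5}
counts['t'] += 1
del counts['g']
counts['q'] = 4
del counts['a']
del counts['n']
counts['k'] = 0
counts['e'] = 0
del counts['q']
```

{'t': 2, 'k': 0, 'e': 0}

counts['t'] = 1+1 = 2 → {'a': 6, 't': 2, 'g': 0, 'n': 5}
del 'g' → {'a': 6, 't': 2, 'n': 5}
counts['q'] = 4 → {'a': 6, 't': 2, 'n': 5, 'q': 4}
del 'a' → {'t': 2, 'n': 5, 'q': 4}
del 'n' → {'t': 2, 'q': 4}
counts['k'] = 0 → {'t': 2, 'q': 4, 'k': 0}
counts['e'] = 0 → {'t': 2, 'q': 4, 'k': 0, 'e': 0}
del 'q' → {'t': 2, 'k': 0, 'e': 0}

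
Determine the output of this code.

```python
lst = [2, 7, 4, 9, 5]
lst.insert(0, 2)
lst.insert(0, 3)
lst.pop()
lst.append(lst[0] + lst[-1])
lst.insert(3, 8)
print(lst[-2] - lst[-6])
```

insert 2 at 0 → [2, 2, 7, 4, 9, 5]
insert 3 at 0 → [3, 2, 2, 7, 4, 9, 5]
pop() removes 5 → [3, 2, 2, 7, 4, 9]
append lst[0]+lst[-1] = 3+9 = 12 → [3, 2, 2, 7, 4, 9, 12]
insert 8 at 3 → [3, 2, 2, 8, 7, 4, 9, 12]
lst[-2]-lst[-6] = 9-2 = 7

7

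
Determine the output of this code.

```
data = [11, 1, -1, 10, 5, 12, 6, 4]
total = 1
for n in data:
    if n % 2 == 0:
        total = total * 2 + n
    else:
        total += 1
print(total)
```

216

n=11: not even, total = 1+1 = 2
n=1: not even, total = 2+1 = 3
n=-1: not even, total = 3+1 = 4
n=10: even, total = 4*2+10 = 18
n=5: not even, total = 18+1 = 19
n=12: even, total = 19*2+12 = 50
n=6: even, total = 50*2+6 = 106
n=4: even, total = 106*2+4 = 216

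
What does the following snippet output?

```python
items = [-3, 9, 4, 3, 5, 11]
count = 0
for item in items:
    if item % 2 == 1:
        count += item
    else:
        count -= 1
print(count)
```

item=-3: odd, count = 0+(-3) = -3
item=9: odd, count = (-3)+9 = 6
item=4: not odd, count = 6-1 = 5
item=3: odd, count = 5+3 = 8
item=5: odd, count = 8+5 = 13
item=11: odd, count = 13+11 = 24

24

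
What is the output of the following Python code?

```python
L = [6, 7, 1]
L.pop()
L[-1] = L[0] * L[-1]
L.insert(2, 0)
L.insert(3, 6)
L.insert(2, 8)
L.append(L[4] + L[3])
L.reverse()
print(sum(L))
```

pop() removes 1 → [6, 7]
L[-1] = L[0]*L[-1] = 6*7 = 42 → [6, 42]
insert 0 at 2 → [6, 42, 0]
insert 6 at 3 → [6, 42, 0, 6]
insert 8 at 2 → [6, 42, 8, 0, 6]
append L[4]+L[3] = 6+0 = 6 → [6, 42, 8, 0, 6, 6]
reverse → [6, 6, 0, 8, 42, 6]
sum = 68

68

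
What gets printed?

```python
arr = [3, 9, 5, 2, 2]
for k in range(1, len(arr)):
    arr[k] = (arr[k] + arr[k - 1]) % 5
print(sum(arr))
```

k=1: arr[1] = (9+3)%5 = 2 → [3, 2, 5, 2, 2]
k=2: arr[2] = (5+2)%5 = 2 → [3, 2, 2, 2, 2]
k=3: arr[3] = (2+2)%5 = 4 → [3, 2, 2, 4, 2]
k=4: arr[4] = (2+4)%5 = 1 → [3, 2, 2, 4, 1]
sum = 12

12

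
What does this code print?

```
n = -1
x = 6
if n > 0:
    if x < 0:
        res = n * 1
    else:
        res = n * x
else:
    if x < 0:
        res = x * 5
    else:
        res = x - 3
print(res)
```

n=-1, x=6
n > 0 is False; x < 0 is False
→ res = x - 3 = 3

3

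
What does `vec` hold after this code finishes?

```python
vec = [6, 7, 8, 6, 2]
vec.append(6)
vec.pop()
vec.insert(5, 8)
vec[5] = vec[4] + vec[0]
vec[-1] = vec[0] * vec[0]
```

[6, 7, 8, 6, 2, 36]

append 6 → [6, 7, 8, 6, 2, 6]
pop() removes 6 → [6, 7, 8, 6, 2]
insert 8 at 5 → [6, 7, 8, 6, 2, 8]
vec[5] = vec[4]+vec[0] = 2+6 = 8 → [6, 7, 8, 6, 2, 8]
vec[-1] = vec[0]*vec[0] = 6*6 = 36 → [6, 7, 8, 6, 2, 36]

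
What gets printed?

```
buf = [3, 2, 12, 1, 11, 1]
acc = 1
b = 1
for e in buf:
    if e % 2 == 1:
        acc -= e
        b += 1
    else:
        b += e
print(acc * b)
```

e=3: odd, acc = 1-3 = -2; b=2
e=2: not odd; b=4
e=12: not odd; b=16
e=1: odd, acc = (-2)-1 = -3; b=17
e=11: odd, acc = (-3)-11 = -14; b=18
e=1: odd, acc = (-14)-1 = -15; b=19
acc*b = (-15)*19 = -285

-285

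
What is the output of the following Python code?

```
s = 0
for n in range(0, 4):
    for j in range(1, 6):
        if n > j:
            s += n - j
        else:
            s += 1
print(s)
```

n=0,j=1: not 0>1, s = 0+1 = 1
n=0,j=2: not 0>2, s = 1+1 = 2
n=0,j=3: not 0>3, s = 2+1 = 3
n=0,j=4: not 0>4, s = 3+1 = 4
n=0,j=5: not 0>5, s = 4+1 = 5
n=1,j=1: not 1>1, s = 5+1 = 6
n=1,j=2: not 1>2, s = 6+1 = 7
n=1,j=3: not 1>3, s = 7+1 = 8
n=1,j=4: not 1>4, s = 8+1 = 9
n=1,j=5: not 1>5, s = 9+1 = 10
n=2,j=1: 2>1, s = 10+1 = 11
n=2,j=2: not 2>2, s = 11+1 = 12
n=2,j=3: not 2>3, s = 12+1 = 13
n=2,j=4: not 2>4, s = 13+1 = 14
n=2,j=5: not 2>5, s = 14+1 = 15
n=3,j=1: 3>1, s = 15+2 = 17
n=3,j=2: 3>2, s = 17+1 = 18
n=3,j=3: not 3>3, s = 18+1 = 19
n=3,j=4: not 3>4, s = 19+1 = 20
n=3,j=5: not 3>5, s = 20+1 = 21

21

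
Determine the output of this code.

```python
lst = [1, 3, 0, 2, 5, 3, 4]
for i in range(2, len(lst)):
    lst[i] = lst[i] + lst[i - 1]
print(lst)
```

i=2: lst[2] = 0+3 = 3 → [1, 3, 3, 2, 5, 3, 4]
i=3: lst[3] = 2+3 = 5 → [1, 3, 3, 5, 5, 3, 4]
i=4: lst[4] = 5+5 = 10 → [1, 3, 3, 5, 10, 3, 4]
i=5: lst[5] = 3+10 = 13 → [1, 3, 3, 5, 10, 13, 4]
i=6: lst[6] = 4+13 = 17 → [1, 3, 3, 5, 10, 13, 17]

[1, 3, 3, 5, 10, 13, 17]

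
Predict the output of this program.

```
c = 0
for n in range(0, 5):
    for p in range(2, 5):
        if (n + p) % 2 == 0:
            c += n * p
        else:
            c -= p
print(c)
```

n=0,p=2: even sum, c = 0+0 = 0
n=0,p=3: odd sum, c = 0-3 = -3
n=0,p=4: even sum, c = (-3)+0 = -3
n=1,p=2: odd sum, c = (-3)-2 = -5
n=1,p=3: even sum, c = (-5)+3 = -2
n=1,p=4: odd sum, c = (-2)-4 = -6
n=2,p=2: even sum, c = (-6)+4 = -2
n=2,p=3: odd sum, c = (-2)-3 = -5
n=2,p=4: even sum, c = (-5)+8 = 3
n=3,p=2: odd sum, c = 3-2 = 1
n=3,p=3: even sum, c = 1+9 = 10
n=3,p=4: odd sum, c = 10-4 = 6
n=4,p=2: even sum, c = 6+8 = 14
n=4,p=3: odd sum, c = 14-3 = 11
n=4,p=4: even sum, c = 11+16 = 27

27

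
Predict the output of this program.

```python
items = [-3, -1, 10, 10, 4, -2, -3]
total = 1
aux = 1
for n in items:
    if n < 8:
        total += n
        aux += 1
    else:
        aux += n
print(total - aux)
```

n=-3: <8, total = 1+(-3) = -2; aux=2
n=-1: <8, total = (-2)+(-1) = -3; aux=3
n=10: not <8; aux=13
n=10: not <8; aux=23
n=4: <8, total = (-3)+4 = 1; aux=24
n=-2: <8, total = 1+(-2) = -1; aux=25
n=-3: <8, total = (-1)+(-3) = -4; aux=26
total-aux = (-4)-26 = -30

-30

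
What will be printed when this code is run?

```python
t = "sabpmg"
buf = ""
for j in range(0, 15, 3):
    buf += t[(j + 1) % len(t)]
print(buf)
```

j=0: add t[1]='a' → 'a'
j=3: add t[4]='m' → 'am'
j=6: add t[1]='a' → 'ama'
j=9: add t[4]='m' → 'amam'
j=12: add t[1]='a' → 'amama'

amama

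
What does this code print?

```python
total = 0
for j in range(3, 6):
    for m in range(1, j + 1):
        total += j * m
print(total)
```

j=3,m=1: total = 0+3 = 3
j=3,m=2: total = 3+6 = 9
j=3,m=3: total = 9+9 = 18
j=4,m=1: total = 18+4 = 22
j=4,m=2: total = 22+8 = 30
j=4,m=3: total = 30+12 = 42
j=4,m=4: total = 42+16 = 58
j=5,m=1: total = 58+5 = 63
j=5,m=2: total = 63+10 = 73
j=5,m=3: total = 73+15 = 88
j=5,m=4: total = 88+20 = 108
j=5,m=5: total = 108+25 = 133

133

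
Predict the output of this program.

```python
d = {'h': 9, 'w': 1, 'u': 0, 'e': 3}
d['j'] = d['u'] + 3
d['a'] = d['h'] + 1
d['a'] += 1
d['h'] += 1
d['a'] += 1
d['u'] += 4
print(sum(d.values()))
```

d['j'] = d['u']+3 = 3 → {'h': 9, 'w': 1, 'u': 0, 'e': 3, 'j': 3}
d['a'] = d['h']+1 = 10 → {'h': 9, 'w': 1, 'u': 0, 'e': 3, 'j': 3, 'a': 10}
d['a'] = 10+1 = 11 → {'h': 9, 'w': 1, 'u': 0, 'e': 3, 'j': 3, 'a': 11}
d['h'] = 9+1 = 10 → {'h': 10, 'w': 1, 'u': 0, 'e': 3, 'j': 3, 'a': 11}
d['a'] = 11+1 = 12 → {'h': 10, 'w': 1, 'u': 0, 'e': 3, 'j': 3, 'a': 12}
d['u'] = 0+4 = 4 → {'h': 10, 'w': 1, 'u': 4, 'e': 3, 'j': 3, 'a': 12}
sum of values = 33

33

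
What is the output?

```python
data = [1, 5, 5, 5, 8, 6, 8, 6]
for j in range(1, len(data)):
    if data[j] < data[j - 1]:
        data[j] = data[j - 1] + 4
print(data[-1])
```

20

j=1: 5>=1, unchanged → [1, 5, 5, 5, 8, 6, 8, 6]
j=2: 5>=5, unchanged → [1, 5, 5, 5, 8, 6, 8, 6]
j=3: 5>=5, unchanged → [1, 5, 5, 5, 8, 6, 8, 6]
j=4: 8>=5, unchanged → [1, 5, 5, 5, 8, 6, 8, 6]
j=5: 6<8, data[5] = 8+4 = 12 → [1, 5, 5, 5, 8, 12, 8, 6]
j=6: 8<12, data[6] = 12+4 = 16 → [1, 5, 5, 5, 8, 12, 16, 6]
j=7: 6<16, data[7] = 16+4 = 20 → [1, 5, 5, 5, 8, 12, 16, 20]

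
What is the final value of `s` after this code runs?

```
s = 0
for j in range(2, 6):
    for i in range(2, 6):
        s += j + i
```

j=2,i=2: s = 0+4 = 4
j=2,i=3: s = 4+5 = 9
j=2,i=4: s = 9+6 = 15
j=2,i=5: s = 15+7 = 22
j=3,i=2: s = 22+5 = 27
j=3,i=3: s = 27+6 = 33
j=3,i=4: s = 33+7 = 40
j=3,i=5: s = 40+8 = 48
j=4,i=2: s = 48+6 = 54
j=4,i=3: s = 54+7 = 61
j=4,i=4: s = 61+8 = 69
j=4,i=5: s = 69+9 = 78
j=5,i=2: s = 78+7 = 85
j=5,i=3: s = 85+8 = 93
j=5,i=4: s = 93+9 = 102
j=5,i=5: s = 102+10 = 112

112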